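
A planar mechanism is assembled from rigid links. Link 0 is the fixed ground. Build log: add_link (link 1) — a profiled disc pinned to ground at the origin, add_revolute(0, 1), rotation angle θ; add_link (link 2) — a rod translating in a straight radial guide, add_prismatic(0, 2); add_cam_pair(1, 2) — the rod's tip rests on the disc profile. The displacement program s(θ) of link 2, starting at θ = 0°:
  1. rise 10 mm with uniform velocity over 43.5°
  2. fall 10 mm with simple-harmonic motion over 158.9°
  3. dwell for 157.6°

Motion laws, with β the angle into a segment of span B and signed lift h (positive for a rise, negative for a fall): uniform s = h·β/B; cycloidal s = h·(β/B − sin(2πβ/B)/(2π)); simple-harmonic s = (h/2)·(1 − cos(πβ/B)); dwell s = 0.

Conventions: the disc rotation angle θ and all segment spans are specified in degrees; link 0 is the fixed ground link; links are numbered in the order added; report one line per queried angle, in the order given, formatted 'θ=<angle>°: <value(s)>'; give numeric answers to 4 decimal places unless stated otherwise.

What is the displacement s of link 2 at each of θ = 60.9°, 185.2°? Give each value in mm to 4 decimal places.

seg 1 [0°–43.5°] uniform, h=10: full span → s += 10 → s = 10.0000
seg 2 [43.5°–202.4°] simple-harmonic, h=-10: θ=60.9° here. β=17.4, B=158.9. -10/2·(1 − cos(π·0.1095)) = -0.2930 → s = 9.7070
seg 2 [43.5°–202.4°] simple-harmonic, h=-10: θ=185.2° here. β=141.7, B=158.9. -10/2·(1 − cos(π·0.8918)) = -9.7137 → s = 0.2863

θ=60.9°: 9.7070
θ=185.2°: 0.2863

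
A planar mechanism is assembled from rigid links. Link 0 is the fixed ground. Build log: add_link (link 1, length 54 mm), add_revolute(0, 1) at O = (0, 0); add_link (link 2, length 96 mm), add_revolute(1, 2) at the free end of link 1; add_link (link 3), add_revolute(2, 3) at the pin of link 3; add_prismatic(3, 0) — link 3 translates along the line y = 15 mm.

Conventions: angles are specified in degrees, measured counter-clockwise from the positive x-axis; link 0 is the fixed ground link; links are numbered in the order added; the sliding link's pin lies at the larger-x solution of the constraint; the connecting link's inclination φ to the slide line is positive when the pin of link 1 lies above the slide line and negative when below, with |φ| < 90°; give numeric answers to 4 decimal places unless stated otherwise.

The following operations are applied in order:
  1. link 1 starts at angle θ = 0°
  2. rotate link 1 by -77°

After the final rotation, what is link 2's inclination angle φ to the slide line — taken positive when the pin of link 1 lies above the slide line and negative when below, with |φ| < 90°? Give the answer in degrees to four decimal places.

geometry: r = 54 mm, L = 96 mm, e = 15 mm; θ starts at 0°
rotate link 1 by -77°: θ ← 0° -77° = -77°
h = r sin θ − e = -52.615983 − 15 = -67.615983
sin φ = h / L = -67.615983 / 96 = -0.70433316
φ = arcsin(-0.70433316) = -44.775696°

-44.7757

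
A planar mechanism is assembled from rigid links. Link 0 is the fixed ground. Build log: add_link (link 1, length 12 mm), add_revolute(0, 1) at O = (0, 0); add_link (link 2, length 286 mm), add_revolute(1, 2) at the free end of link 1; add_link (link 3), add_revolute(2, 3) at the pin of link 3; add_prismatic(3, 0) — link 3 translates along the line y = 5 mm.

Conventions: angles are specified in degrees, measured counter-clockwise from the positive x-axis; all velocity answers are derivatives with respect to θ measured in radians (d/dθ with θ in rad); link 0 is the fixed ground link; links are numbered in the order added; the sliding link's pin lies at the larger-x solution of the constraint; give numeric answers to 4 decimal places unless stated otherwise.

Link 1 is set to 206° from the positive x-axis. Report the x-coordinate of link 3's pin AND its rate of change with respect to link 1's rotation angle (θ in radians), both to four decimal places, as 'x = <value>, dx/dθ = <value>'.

geometry: r = 12 mm, L = 286 mm, e = 5 mm
crank pin P = (r cos θ, r sin θ) = (-10.785529, -5.260454)
h = r sin θ − e = -5.260454 − 5 = -10.260454
x = r cos θ + √(L² − h²) = -10.785529 + 285.815890 = 275.030362
dx/dθ = −r sin θ − h·r cos θ/√(L² − h²) (θ in radians; h = -10.260454) = 4.873266

x = 275.0304, dx/dθ = 4.8733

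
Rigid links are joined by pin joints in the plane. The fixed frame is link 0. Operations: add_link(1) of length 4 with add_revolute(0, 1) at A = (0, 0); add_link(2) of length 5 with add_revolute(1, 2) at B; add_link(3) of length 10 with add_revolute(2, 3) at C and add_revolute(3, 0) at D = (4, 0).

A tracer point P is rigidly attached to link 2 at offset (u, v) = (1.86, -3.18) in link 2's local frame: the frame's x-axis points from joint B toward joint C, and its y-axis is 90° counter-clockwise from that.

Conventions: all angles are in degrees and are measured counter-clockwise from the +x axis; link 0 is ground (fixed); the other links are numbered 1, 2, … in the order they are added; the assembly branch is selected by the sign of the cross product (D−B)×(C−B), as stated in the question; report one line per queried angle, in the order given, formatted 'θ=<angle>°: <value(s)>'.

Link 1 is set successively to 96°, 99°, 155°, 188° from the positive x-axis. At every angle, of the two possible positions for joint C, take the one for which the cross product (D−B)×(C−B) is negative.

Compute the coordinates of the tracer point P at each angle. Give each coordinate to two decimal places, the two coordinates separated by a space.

A=(0,0), D=(4.00,0)
θ=96°: B = A + 4.00·(cos96°, sin96°) = (-0.4181, 3.9781)
θ=96°: |BD| = 5.9452
θ=96°: circle(B,5.00) ∩ circle(D,10.00): a=-3.3351, h=3.7252
θ=96°:   candidates: C₊=(-0.4039,8.9781) cross=22.147; C₋=(-5.3892,3.4413) cross=-22.147
θ=96°:   branch - wants cross < 0 → take C=(-5.3892,3.4413) (cross=-22.147)
θ=96°: ex = (C−B)/|BC| = (-0.9942,-0.1074); ey = (0.1074,-0.9942)
θ=96°: P = B + 1.86·ex + -3.18·ey = (-2.6088,6.9400)
θ=99°: B = A + 4.00·(cos99°, sin99°) = (-0.6257, 3.9508)
θ=99°: |BD| = 6.0832
θ=99°: circle(B,5.00) ∩ circle(D,10.00): a=-3.1228, h=3.9048
θ=99°:   candidates: C₊=(-0.4644,8.9481) cross=23.754; C₋=(-5.5364,3.0096) cross=-23.754
θ=99°:   branch - wants cross < 0 → take C=(-5.5364,3.0096) (cross=-23.754)
θ=99°: ex = (C−B)/|BC| = (-0.9821,-0.1882); ey = (0.1882,-0.9821)
θ=99°: P = B + 1.86·ex + -3.18·ey = (-3.0511,6.7238)
θ=155°: B = A + 4.00·(cos155°, sin155°) = (-3.6252, 1.6905)
θ=155°: |BD| = 7.8104
θ=155°: circle(B,5.00) ∩ circle(D,10.00): a=-0.8961, h=4.9190
θ=155°:   candidates: C₊=(-3.4354,6.6869) cross=38.420; C₋=(-5.5648,-2.9180) cross=-38.420
θ=155°:   branch - wants cross < 0 → take C=(-5.5648,-2.9180) (cross=-38.420)
θ=155°: ex = (C−B)/|BC| = (-0.3879,-0.9217); ey = (0.9217,-0.3879)
θ=155°: P = B + 1.86·ex + -3.18·ey = (-7.2777,1.2097)
θ=188°: B = A + 4.00·(cos188°, sin188°) = (-3.9611, -0.5567)
θ=188°: |BD| = 7.9805
θ=188°: circle(B,5.00) ∩ circle(D,10.00): a=-0.7087, h=4.9495
θ=188°:   candidates: C₊=(-5.0133,4.3313) cross=39.500; C₋=(-4.3228,-5.5436) cross=-39.500
θ=188°:   branch - wants cross < 0 → take C=(-4.3228,-5.5436) (cross=-39.500)
θ=188°: ex = (C−B)/|BC| = (-0.0723,-0.9974); ey = (0.9974,-0.0723)
θ=188°: P = B + 1.86·ex + -3.18·ey = (-7.2673,-2.1818)

θ=96°: -2.61 6.94
θ=99°: -3.05 6.72
θ=155°: -7.28 1.21
θ=188°: -7.27 -2.18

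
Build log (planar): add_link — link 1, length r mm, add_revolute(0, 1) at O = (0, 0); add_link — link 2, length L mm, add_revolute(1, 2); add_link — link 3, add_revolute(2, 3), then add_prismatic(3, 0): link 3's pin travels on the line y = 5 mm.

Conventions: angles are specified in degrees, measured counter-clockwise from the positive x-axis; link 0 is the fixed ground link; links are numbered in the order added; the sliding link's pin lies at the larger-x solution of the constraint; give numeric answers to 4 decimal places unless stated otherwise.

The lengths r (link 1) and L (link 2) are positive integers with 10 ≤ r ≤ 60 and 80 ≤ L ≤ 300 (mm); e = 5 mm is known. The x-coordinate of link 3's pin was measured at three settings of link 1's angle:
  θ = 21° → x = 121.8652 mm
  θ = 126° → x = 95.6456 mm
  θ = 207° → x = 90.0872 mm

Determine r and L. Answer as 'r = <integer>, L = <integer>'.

constraint per measurement: (x − r cos θ)² + (r sin θ − e)² = L²
subtracting the θ₁ and θ₂ equations cancels the r² and L² terms:
r = (x₁² − x₂²) / (2[(x₁cos θ₁ + e sin θ₁) − (x₂cos θ₂ + e sin θ₂)]) = 17.0000 → r = 17
L² = (x₁ − r cos θ₁)² + (r sin θ₁ − e)² = 11235.9916 → L = 106.0000 → L = 106
check at θ₃=207°: x = 90.0872 (printed 90.0872) ✓

r = 17, L = 106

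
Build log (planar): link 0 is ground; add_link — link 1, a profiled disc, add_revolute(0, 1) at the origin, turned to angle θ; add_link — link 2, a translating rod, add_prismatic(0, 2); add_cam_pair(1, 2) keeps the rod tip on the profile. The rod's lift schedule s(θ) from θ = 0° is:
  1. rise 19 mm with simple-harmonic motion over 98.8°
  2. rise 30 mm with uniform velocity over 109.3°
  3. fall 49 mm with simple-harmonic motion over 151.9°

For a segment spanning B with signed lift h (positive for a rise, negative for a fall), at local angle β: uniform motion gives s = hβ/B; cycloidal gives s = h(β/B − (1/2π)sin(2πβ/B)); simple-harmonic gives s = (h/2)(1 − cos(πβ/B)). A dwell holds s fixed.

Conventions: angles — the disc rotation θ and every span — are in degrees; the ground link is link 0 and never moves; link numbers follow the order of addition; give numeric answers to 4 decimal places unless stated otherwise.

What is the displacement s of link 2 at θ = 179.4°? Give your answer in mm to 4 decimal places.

seg 1 [0°–98.8°] simple-harmonic, h=19: full span → s += 19 → s = 19.0000
seg 2 [98.8°–208.1°] uniform, h=30: θ=179.4° here. β=80.6, B=109.3. 30·80.6/109.3 = 22.1226 → s = 41.1226

41.1226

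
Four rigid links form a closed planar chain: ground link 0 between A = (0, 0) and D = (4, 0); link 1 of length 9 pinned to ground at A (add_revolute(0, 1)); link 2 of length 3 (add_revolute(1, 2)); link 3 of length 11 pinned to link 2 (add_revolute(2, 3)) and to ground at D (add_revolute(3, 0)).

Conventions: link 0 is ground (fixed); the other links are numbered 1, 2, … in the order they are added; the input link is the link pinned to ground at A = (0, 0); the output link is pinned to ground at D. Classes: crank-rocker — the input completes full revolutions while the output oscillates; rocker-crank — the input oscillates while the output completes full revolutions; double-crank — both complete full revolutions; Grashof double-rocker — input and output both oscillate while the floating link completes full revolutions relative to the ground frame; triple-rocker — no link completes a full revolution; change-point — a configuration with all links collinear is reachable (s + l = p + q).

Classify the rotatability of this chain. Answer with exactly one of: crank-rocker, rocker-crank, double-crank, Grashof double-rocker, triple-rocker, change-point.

lengths: ground=4, input=9, coupler=3, output=11
sorted: s=3 (shortest), l=11 (longest), p+q=13
s + l = 14 vs p + q = 13
s + l > p + q → non-Grashof → no link fully rotates → triple-rocker

triple-rocker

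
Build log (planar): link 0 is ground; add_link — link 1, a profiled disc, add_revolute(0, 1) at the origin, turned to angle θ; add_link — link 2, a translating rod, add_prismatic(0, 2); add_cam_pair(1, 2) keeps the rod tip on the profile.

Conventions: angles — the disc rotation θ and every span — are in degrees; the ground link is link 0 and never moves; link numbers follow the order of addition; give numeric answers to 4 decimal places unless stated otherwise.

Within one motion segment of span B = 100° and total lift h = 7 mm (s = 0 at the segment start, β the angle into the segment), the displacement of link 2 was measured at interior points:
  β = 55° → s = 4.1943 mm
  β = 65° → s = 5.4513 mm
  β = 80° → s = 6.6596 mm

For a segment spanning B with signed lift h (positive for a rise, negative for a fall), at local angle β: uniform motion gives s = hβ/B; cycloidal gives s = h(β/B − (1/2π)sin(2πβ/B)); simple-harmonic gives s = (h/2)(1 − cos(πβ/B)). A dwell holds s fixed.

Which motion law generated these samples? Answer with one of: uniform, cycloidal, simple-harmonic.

candidates at β/B = r: uniform s = h·r (linear in β); cycloidal s = h·(r − sin(2πr)/(2π)); simple-harmonic s = (h/2)(1 − cos(πr))
β=55°: printed 4.1943 | uniform 3.8500, cycloidal 4.1943, simple-harmonic 4.0475
β=65°: printed 5.4513 | uniform 4.5500, cycloidal 5.4513, simple-harmonic 5.0890
β=80°: printed 6.6596 | uniform 5.6000, cycloidal 6.6596, simple-harmonic 6.3316
only one law matches every sample → cycloidal

cycloidal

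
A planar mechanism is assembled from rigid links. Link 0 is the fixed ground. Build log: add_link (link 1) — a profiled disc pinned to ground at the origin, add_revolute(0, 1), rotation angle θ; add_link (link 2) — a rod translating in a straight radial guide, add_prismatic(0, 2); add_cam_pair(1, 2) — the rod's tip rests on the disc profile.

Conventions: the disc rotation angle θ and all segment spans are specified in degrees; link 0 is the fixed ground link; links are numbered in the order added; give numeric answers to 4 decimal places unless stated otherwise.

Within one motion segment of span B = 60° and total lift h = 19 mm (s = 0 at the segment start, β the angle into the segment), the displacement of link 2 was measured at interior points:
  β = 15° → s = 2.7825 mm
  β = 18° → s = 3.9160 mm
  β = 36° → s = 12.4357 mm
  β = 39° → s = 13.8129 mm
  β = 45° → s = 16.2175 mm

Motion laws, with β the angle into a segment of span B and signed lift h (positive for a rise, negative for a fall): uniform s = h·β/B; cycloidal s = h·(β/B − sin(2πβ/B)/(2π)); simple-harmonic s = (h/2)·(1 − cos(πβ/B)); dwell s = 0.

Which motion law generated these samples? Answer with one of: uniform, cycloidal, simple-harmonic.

candidates at β/B = r: uniform s = h·r (linear in β); cycloidal s = h·(r − sin(2πr)/(2π)); simple-harmonic s = (h/2)(1 − cos(πr))
β=15°: printed 2.7825 | uniform 4.7500, cycloidal 1.7261, simple-harmonic 2.7825
β=18°: printed 3.9160 | uniform 5.7000, cycloidal 2.8241, simple-harmonic 3.9160
β=36°: printed 12.4357 | uniform 11.4000, cycloidal 13.1774, simple-harmonic 12.4357
β=39°: printed 13.8129 | uniform 12.3500, cycloidal 14.7964, simple-harmonic 13.8129
β=45°: printed 16.2175 | uniform 14.2500, cycloidal 17.2739, simple-harmonic 16.2175
only one law matches every sample → simple-harmonic

simple-harmonic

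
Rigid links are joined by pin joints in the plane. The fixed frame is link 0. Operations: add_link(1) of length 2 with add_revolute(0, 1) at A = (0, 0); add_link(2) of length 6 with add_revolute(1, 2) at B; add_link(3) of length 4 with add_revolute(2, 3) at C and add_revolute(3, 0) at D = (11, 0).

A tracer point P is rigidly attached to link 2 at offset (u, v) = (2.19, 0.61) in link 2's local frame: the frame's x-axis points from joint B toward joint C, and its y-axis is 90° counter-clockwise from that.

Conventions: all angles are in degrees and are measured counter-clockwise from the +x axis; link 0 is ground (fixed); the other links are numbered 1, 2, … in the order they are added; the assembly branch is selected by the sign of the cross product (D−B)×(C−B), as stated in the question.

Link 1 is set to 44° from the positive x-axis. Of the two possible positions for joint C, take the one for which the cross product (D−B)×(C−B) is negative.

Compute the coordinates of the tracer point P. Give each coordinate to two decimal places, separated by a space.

A=(0,0), D=(11.00,0)
B = A + 2.00·(cos44°, sin44°) = (1.4387, 1.3893)
|BD| = 9.6617
circle(B,6.00) ∩ circle(D,4.00): a=5.8659, h=1.2615
  candidates: C₊=(7.4250,1.7943) cross=12.189; C₋=(7.0622,-0.7026) cross=-12.189
  branch - wants cross < 0 → take C=(7.0622,-0.7026) (cross=-12.189)
ex = (C−B)/|BC| = (0.9373,-0.3487); ey = (0.3487,0.9373)
P = B + 2.19·ex + 0.61·ey = (3.7039,1.1975)

3.70 1.20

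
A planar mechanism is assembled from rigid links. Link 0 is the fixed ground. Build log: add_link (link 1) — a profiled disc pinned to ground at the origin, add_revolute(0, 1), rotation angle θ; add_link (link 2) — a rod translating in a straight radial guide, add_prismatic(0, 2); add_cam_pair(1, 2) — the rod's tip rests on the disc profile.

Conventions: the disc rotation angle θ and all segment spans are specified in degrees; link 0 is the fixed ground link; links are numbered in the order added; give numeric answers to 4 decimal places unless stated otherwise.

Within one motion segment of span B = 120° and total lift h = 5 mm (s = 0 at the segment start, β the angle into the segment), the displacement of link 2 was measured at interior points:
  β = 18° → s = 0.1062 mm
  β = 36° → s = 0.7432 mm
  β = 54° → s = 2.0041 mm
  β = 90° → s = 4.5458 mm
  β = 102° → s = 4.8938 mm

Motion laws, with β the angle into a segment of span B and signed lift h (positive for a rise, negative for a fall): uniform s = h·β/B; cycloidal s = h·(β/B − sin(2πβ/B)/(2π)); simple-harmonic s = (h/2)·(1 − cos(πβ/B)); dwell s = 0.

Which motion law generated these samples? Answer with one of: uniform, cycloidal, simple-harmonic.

candidates at β/B = r: uniform s = h·r (linear in β); cycloidal s = h·(r − sin(2πr)/(2π)); simple-harmonic s = (h/2)(1 − cos(πr))
β=18°: printed 0.1062 | uniform 0.7500, cycloidal 0.1062, simple-harmonic 0.2725
β=36°: printed 0.7432 | uniform 1.5000, cycloidal 0.7432, simple-harmonic 1.0305
β=54°: printed 2.0041 | uniform 2.2500, cycloidal 2.0041, simple-harmonic 2.1089
β=90°: printed 4.5458 | uniform 3.7500, cycloidal 4.5458, simple-harmonic 4.2678
β=102°: printed 4.8938 | uniform 4.2500, cycloidal 4.8938, simple-harmonic 4.7275
only one law matches every sample → cycloidal

cycloidal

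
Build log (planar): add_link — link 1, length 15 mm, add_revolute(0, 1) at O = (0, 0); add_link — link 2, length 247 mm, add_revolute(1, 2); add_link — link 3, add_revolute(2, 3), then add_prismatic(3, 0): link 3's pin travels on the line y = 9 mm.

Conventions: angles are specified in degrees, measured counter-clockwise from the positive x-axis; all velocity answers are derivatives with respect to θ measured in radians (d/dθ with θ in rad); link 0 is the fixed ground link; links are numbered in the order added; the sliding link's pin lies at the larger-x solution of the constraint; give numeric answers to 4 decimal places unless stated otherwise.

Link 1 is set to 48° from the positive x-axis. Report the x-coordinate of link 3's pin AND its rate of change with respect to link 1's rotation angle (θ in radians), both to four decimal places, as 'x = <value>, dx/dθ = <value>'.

geometry: r = 15 mm, L = 247 mm, e = 9 mm
crank pin P = (r cos θ, r sin θ) = (10.036959, 11.147172)
h = r sin θ − e = 11.147172 − 9 = 2.147172
x = r cos θ + √(L² − h²) = 10.036959 + 246.990667 = 257.027626
dx/dθ = −r sin θ − h·r cos θ/√(L² − h²) (θ in radians; h = 2.147172) = -11.234427

x = 257.0276, dx/dθ = -11.2344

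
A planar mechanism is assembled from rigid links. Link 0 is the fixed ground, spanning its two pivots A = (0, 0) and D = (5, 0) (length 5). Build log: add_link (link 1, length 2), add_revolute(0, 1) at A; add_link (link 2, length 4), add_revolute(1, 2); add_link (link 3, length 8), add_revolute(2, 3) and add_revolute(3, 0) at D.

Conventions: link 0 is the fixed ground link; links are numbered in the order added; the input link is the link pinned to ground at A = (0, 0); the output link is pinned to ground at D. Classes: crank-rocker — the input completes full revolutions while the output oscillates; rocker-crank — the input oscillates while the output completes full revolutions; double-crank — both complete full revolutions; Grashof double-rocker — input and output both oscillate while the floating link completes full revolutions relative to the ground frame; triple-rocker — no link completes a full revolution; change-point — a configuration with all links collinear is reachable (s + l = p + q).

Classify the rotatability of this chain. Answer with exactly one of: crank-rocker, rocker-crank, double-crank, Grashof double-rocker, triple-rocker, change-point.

lengths: ground=5, input=2, coupler=4, output=8
sorted: s=2 (shortest), l=8 (longest), p+q=9
s + l = 10 vs p + q = 9
s + l > p + q → non-Grashof → no link fully rotates → triple-rocker

triple-rocker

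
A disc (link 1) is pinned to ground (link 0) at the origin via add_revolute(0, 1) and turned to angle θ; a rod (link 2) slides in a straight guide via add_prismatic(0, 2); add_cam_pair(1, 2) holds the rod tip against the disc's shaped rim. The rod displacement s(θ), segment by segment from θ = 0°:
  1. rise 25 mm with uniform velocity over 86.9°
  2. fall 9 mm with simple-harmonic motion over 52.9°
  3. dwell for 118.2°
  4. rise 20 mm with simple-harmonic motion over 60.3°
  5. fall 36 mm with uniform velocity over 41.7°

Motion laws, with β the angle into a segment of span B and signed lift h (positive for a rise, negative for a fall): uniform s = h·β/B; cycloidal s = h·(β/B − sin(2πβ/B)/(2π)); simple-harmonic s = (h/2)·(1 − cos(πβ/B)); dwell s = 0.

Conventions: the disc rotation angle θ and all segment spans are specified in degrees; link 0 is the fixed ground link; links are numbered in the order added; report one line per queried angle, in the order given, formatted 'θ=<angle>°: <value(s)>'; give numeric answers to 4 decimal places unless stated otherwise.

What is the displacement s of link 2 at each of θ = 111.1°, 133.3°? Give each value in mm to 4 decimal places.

segment 1 (0° to 86.9°, uniform, h = 25) is passed completely: s = 0.0000 + (25) = 25.0000
θ = 111.1° falls in segment 2 (86.9° to 139.8°, simple-harmonic, h = -9): β = 111.1 − 86.9 = 24.2°, B = 52.9°; Δs = -9/2·(1 − cos(π·0.4575)) = -3.9005; s = 25.0000 − 3.9005 = 21.0995
θ = 133.3° falls in segment 2 (86.9° to 139.8°, simple-harmonic, h = -9): β = 133.3 − 86.9 = 46.4°, B = 52.9°; Δs = -9/2·(1 − cos(π·0.8771)) = -8.6689; s = 25.0000 − 8.6689 = 16.3311

θ=111.1°: 21.0995
θ=133.3°: 16.3311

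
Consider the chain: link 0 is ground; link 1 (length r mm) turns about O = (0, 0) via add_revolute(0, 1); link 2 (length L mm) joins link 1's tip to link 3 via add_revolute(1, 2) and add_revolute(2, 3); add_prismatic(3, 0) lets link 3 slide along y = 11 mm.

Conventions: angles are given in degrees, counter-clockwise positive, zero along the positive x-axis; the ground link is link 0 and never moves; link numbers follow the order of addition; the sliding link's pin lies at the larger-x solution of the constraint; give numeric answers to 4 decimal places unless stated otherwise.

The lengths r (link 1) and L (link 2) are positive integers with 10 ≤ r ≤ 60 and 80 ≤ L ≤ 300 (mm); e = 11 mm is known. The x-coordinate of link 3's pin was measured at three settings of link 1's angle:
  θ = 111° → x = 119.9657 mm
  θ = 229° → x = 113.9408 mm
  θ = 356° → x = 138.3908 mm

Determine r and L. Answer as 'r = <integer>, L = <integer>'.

constraint per measurement: (x − r cos θ)² + (r sin θ − e)² = L²
subtracting the θ₁ and θ₂ equations cancels the r² and L² terms:
r = (x₁² − x₂²) / (2[(x₁cos θ₁ + e sin θ₁) − (x₂cos θ₂ + e sin θ₂)]) = 13.9999 → r = 14
L² = (x₁ − r cos θ₁)² + (r sin θ₁ − e)² = 15624.9985 → L = 125.0000 → L = 125
check at θ₃=356°: x = 138.3908 (printed 138.3908) ✓

r = 14, L = 125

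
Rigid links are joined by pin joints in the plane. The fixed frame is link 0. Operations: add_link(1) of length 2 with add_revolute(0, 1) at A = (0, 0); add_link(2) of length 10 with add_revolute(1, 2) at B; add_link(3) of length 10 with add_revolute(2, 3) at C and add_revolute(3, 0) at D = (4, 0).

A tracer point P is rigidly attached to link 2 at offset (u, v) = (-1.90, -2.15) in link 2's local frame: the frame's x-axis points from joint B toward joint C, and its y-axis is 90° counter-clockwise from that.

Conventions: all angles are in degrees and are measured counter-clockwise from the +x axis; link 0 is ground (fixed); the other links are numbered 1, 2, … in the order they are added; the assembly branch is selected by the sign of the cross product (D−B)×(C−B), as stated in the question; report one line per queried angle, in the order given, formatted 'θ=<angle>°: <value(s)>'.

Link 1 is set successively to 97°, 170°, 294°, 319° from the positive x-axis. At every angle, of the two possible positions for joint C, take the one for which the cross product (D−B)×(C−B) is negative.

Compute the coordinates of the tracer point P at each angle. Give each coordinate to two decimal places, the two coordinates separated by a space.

A=(0,0), D=(4.00,0)
θ=97°: B = A + 2.00·(cos97°, sin97°) = (-0.2437, 1.9851)
θ=97°: |BD| = 4.6851
θ=97°: circle(B,10.00) ∩ circle(D,10.00): a=2.3425, h=9.7218
θ=97°:   candidates: C₊=(5.9973,9.7985) cross=45.547; C₋=(-2.2410,-7.8134) cross=-45.547
θ=97°:   branch - wants cross < 0 → take C=(-2.2410,-7.8134) (cross=-45.547)
θ=97°: ex = (C−B)/|BC| = (-0.1997,-0.9799); ey = (0.9799,-0.1997)
θ=97°: P = B + -1.90·ex + -2.15·ey = (-1.9709,4.2762)
θ=170°: B = A + 2.00·(cos170°, sin170°) = (-1.9696, 0.3473)
θ=170°: |BD| = 5.9797
θ=170°: circle(B,10.00) ∩ circle(D,10.00): a=2.9899, h=9.5426
θ=170°:   candidates: C₊=(1.5694,9.7001) cross=57.062; C₋=(0.4610,-9.3528) cross=-57.062
θ=170°:   branch - wants cross < 0 → take C=(0.4610,-9.3528) (cross=-57.062)
θ=170°: ex = (C−B)/|BC| = (0.2431,-0.9700); ey = (0.9700,0.2431)
θ=170°: P = B + -1.90·ex + -2.15·ey = (-4.5170,1.6677)
θ=294°: B = A + 2.00·(cos294°, sin294°) = (0.8135, -1.8271)
θ=294°: |BD| = 3.6732
θ=294°: circle(B,10.00) ∩ circle(D,10.00): a=1.8366, h=9.8299
θ=294°:   candidates: C₊=(-2.4828,7.6140) cross=36.107; C₋=(7.2963,-9.4411) cross=-36.107
θ=294°:   branch - wants cross < 0 → take C=(7.2963,-9.4411) (cross=-36.107)
θ=294°: ex = (C−B)/|BC| = (0.6483,-0.7614); ey = (0.7614,0.6483)
θ=294°: P = B + -1.90·ex + -2.15·ey = (-2.0553,-1.7742)
θ=319°: B = A + 2.00·(cos319°, sin319°) = (1.5094, -1.3121)
θ=319°: |BD| = 2.8151
θ=319°: circle(B,10.00) ∩ circle(D,10.00): a=1.4075, h=9.9004
θ=319°:   candidates: C₊=(-1.8599,8.1032) cross=27.870; C₋=(7.3693,-9.4153) cross=-27.870
θ=319°:   branch - wants cross < 0 → take C=(7.3693,-9.4153) (cross=-27.870)
θ=319°: ex = (C−B)/|BC| = (0.5860,-0.8103); ey = (0.8103,0.5860)
θ=319°: P = B + -1.90·ex + -2.15·ey = (-1.3461,-1.0324)

θ=97°: -1.97 4.28
θ=170°: -4.52 1.67
θ=294°: -2.06 -1.77
θ=319°: -1.35 -1.03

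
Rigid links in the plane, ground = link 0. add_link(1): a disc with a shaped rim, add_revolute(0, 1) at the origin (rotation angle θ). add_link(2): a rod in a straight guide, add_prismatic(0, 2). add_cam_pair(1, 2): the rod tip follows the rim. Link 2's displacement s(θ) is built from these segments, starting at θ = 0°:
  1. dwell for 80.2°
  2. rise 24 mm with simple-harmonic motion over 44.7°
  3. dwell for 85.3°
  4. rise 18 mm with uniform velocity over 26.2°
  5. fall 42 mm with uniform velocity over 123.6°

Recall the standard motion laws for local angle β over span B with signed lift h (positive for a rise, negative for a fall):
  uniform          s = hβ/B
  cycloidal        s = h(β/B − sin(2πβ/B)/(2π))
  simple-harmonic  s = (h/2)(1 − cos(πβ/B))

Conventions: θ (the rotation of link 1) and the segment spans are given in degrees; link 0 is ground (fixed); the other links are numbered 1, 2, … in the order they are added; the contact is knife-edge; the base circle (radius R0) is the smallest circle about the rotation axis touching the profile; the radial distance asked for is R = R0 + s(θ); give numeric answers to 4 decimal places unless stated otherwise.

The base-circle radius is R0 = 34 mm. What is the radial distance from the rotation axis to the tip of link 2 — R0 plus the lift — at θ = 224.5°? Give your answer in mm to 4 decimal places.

segment 1 (0° to 80.2°, dwell): s unchanged at 0.0000
segment 2 (80.2° to 124.9°, simple-harmonic, h = 24) is passed completely: s = 0.0000 + (24) = 24.0000
segment 3 (124.9° to 210.2°, dwell): s unchanged at 24.0000
θ = 224.5° falls in segment 4 (210.2° to 236.4°, uniform, h = 18): β = 224.5 − 210.2 = 14.3°, B = 26.2°; Δs = 18·14.3/26.2 = 9.8244; s = 24.0000 + 9.8244 = 33.8244
R = R0 + s = 34 + 33.8244 = 67.8244

67.8244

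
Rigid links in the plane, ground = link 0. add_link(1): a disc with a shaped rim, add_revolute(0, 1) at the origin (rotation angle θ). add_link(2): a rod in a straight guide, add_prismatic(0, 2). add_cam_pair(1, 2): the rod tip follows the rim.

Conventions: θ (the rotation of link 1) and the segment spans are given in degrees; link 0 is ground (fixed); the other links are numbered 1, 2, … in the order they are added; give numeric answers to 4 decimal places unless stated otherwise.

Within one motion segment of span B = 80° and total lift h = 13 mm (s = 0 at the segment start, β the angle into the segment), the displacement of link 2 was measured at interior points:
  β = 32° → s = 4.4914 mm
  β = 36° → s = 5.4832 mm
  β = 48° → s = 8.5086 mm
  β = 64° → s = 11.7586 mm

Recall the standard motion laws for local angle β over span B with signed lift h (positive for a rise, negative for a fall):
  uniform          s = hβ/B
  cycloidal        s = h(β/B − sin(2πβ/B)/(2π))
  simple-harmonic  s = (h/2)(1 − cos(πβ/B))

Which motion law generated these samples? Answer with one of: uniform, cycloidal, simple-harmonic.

candidates at β/B = r: uniform s = h·r (linear in β); cycloidal s = h·(r − sin(2πr)/(2π)); simple-harmonic s = (h/2)(1 − cos(πr))
β=32°: printed 4.4914 | uniform 5.2000, cycloidal 3.9839, simple-harmonic 4.4914
β=36°: printed 5.4832 | uniform 5.8500, cycloidal 5.2106, simple-harmonic 5.4832
β=48°: printed 8.5086 | uniform 7.8000, cycloidal 9.0161, simple-harmonic 8.5086
β=64°: printed 11.7586 | uniform 10.4000, cycloidal 12.3677, simple-harmonic 11.7586
only one law matches every sample → simple-harmonic

simple-harmonic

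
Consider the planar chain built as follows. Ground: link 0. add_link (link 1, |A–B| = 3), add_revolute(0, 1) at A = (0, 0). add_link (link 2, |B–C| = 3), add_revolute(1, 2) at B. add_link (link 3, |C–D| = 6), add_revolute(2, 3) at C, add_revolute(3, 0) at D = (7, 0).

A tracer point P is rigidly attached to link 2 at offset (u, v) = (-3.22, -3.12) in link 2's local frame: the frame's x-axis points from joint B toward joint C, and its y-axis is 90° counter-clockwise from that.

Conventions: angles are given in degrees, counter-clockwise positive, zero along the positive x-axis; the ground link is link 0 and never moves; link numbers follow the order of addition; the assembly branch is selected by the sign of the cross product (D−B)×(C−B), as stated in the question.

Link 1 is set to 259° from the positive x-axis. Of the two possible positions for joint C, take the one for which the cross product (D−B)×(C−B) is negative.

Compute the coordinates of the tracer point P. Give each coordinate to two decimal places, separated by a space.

A=(0,0), D=(7.00,0)
B = A + 3.00·(cos259°, sin259°) = (-0.5724, -2.9449)
|BD| = 8.1249
circle(B,3.00) ∩ circle(D,6.00): a=2.4009, h=1.7988
  candidates: C₊=(1.0132,-0.3982) cross=14.615; C₋=(2.3172,-3.7512) cross=-14.615
  branch - wants cross < 0 → take C=(2.3172,-3.7512) (cross=-14.615)
ex = (C−B)/|BC| = (0.9632,-0.2688); ey = (0.2688,0.9632)
P = B + -3.22·ex + -3.12·ey = (-4.5125,-5.0847)

-4.51 -5.08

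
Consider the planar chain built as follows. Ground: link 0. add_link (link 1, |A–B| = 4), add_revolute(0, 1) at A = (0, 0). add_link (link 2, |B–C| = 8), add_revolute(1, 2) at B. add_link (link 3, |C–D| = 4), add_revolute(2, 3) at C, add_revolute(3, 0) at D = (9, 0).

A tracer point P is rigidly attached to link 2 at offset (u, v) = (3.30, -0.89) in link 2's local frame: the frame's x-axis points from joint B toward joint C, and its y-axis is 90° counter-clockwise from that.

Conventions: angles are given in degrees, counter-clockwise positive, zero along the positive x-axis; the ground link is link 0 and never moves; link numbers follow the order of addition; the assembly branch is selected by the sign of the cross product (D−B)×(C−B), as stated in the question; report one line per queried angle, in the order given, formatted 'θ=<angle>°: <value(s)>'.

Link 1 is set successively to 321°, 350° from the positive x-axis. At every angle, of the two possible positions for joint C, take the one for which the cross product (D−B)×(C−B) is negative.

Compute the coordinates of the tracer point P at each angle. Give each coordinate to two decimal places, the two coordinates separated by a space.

A=(0,0), D=(9.00,0)
θ=321°: B = A + 4.00·(cos321°, sin321°) = (3.1086, -2.5173)
θ=321°: |BD| = 6.4067
θ=321°: circle(B,8.00) ∩ circle(D,4.00): a=6.9494, h=3.9630
θ=321°:   candidates: C₊=(7.9420,3.8575) cross=25.390; C₋=(11.0562,-3.4310) cross=-25.390
θ=321°:   branch - wants cross < 0 → take C=(11.0562,-3.4310) (cross=-25.390)
θ=321°: ex = (C−B)/|BC| = (0.9935,-0.1142); ey = (0.1142,0.9935)
θ=321°: P = B + 3.30·ex + -0.89·ey = (6.2853,-3.7784)
θ=350°: B = A + 4.00·(cos350°, sin350°) = (3.9392, -0.6946)
θ=350°: |BD| = 5.1082
θ=350°: circle(B,8.00) ∩ circle(D,4.00): a=7.2524, h=3.3767
θ=350°:   candidates: C₊=(10.6651,3.6369) cross=17.249; C₋=(11.5834,-3.0538) cross=-17.249
θ=350°:   branch - wants cross < 0 → take C=(11.5834,-3.0538) (cross=-17.249)
θ=350°: ex = (C−B)/|BC| = (0.9555,-0.2949); ey = (0.2949,0.9555)
θ=350°: P = B + 3.30·ex + -0.89·ey = (6.8300,-2.5182)

θ=321°: 6.29 -3.78
θ=350°: 6.83 -2.52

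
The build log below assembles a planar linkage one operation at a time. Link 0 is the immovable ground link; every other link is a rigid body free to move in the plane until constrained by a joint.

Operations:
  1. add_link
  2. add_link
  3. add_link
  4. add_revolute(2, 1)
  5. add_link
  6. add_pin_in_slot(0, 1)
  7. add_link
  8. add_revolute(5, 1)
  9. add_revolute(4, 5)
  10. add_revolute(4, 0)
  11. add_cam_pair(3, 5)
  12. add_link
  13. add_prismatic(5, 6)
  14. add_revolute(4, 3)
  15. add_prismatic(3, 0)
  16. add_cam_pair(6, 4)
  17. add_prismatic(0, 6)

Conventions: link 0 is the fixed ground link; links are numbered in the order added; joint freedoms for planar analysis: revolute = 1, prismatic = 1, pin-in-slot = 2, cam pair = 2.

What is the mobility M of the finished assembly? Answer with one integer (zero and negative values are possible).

(L,J1,J2)=(1,0,0); link0 fixed
link1: (2,0,0)
link2: (3,0,0)
link3: (4,0,0)
R 2-1 [J1]: (4,1,0)
link4: (5,1,0)
PS 0-1 [J2]: (5,1,1)
link5: (6,1,1)
R 5-1 [J1]: (6,2,1)
R 4-5 [J1]: (6,3,1)
R 4-0 [J1]: (6,4,1)
C 3-5 [J2]: (6,4,2)
link6: (7,4,2)
P 5-6 [J1]: (7,5,2)
R 4-3 [J1]: (7,6,2)
P 3-0 [J1]: (7,7,2)
C 6-4 [J2]: (7,7,3)
P 0-6 [J1]: (7,8,3)
Grübler: 3·6 − 2·8 − 3 = -1

M = -1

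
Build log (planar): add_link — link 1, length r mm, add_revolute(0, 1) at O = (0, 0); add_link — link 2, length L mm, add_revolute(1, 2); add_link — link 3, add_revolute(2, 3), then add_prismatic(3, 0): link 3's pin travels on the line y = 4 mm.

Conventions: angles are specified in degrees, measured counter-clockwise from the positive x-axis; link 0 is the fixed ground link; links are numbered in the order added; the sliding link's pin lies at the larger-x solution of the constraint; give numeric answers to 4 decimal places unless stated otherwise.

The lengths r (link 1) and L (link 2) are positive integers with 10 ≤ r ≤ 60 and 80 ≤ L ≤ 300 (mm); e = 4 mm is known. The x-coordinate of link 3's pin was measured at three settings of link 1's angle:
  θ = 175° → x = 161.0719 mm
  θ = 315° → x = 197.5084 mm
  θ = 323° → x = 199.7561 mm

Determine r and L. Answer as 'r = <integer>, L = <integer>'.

constraint per measurement: (x − r cos θ)² + (r sin θ − e)² = L²
subtracting the θ₁ and θ₂ equations cancels the r² and L² terms:
r = (x₁² − x₂²) / (2[(x₁cos θ₁ + e sin θ₁) − (x₂cos θ₂ + e sin θ₂)]) = 22.0000 → r = 22
L² = (x₁ − r cos θ₁)² + (r sin θ₁ − e)² = 33489.0124 → L = 183.0000 → L = 183
check at θ₃=323°: x = 199.7561 (printed 199.7561) ✓

r = 22, L = 183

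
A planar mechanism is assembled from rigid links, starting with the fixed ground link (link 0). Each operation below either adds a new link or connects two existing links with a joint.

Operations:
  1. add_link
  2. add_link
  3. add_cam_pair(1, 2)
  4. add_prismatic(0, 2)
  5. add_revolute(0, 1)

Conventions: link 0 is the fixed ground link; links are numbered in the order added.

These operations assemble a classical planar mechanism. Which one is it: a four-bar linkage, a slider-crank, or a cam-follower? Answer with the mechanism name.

links: 3 (incl. ground); joints: 1 revolute, 1 prismatic, 1 higher (cam) pair, forming one closed loop
3 links, revolute + prismatic + higher pair in one loop → cam-follower

cam-follower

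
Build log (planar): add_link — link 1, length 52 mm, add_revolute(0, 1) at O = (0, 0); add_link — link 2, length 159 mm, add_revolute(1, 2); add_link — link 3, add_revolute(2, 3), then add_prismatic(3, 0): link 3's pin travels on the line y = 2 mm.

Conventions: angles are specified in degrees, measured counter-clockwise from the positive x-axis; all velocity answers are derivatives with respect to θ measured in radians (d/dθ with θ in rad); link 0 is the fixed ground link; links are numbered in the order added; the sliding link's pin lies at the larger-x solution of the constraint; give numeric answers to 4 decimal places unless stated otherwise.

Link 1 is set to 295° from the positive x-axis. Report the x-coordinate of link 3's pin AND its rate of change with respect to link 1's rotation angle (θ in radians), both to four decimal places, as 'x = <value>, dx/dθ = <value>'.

geometry: r = 52 mm, L = 159 mm, e = 2 mm
crank pin P = (r cos θ, r sin θ) = (21.976150, -47.128005)
h = r sin θ − e = -47.128005 − 2 = -49.128005
x = r cos θ + √(L² − h²) = 21.976150 + 151.219837 = 173.195987
dx/dθ = −r sin θ − h·r cos θ/√(L² − h²) (θ in radians; h = -49.128005) = 54.267573

x = 173.1960, dx/dθ = 54.2676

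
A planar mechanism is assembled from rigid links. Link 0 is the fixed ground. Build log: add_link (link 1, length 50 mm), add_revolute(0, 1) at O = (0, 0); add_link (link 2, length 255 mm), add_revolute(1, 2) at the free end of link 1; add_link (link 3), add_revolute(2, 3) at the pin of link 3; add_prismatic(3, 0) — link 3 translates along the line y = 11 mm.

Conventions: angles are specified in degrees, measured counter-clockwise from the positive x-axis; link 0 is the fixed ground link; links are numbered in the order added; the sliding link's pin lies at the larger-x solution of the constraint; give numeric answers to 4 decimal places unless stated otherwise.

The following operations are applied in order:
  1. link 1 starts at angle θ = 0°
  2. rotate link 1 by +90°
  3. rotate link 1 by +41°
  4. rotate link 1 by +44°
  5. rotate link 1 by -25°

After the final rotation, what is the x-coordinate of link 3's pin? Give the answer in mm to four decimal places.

geometry: r = 50 mm, L = 255 mm, e = 11 mm; θ starts at 0°
rotate link 1 by +90°: θ ← 0° +90° = 90°
rotate link 1 by +41°: θ ← 90° +41° = 131°
rotate link 1 by +44°: θ ← 131° +44° = 175°
rotate link 1 by -25°: θ ← 175° -25° = 150°
crank pin P = (r cos θ, r sin θ) = (-43.301270, 25.000000)
h = r sin θ − e = 25.000000 − 11 = 14.000000
x = r cos θ + √(L² − h²) = -43.301270 + 254.615396 = 211.314126

211.3141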